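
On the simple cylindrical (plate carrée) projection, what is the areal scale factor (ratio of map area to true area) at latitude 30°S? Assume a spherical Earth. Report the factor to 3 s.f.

For the equirectangular projection with φ₀ = 0 (plate carrée), h = 1 along meridians and k = sec φ along parallels.
Areal scale = h·k = 1 × sec φ; at 30°, h = 1.000, k = 1.155, so h·k = 1.155.

1.15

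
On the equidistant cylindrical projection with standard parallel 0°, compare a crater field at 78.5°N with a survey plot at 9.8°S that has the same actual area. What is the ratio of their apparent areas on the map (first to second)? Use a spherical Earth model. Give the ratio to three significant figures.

4.94

In the plate carrée (x = Rλ, y = Rφ), meridians are true-scale (h = 1) and parallels are stretched by k = sec φ.
Areal scale at 78.5°: h·k = 1.000 × 5.016 = 5.016.
Areal scale at 9.8°: h·k = 1.000 × 1.015 = 1.015.
Ratio = 5.016/1.015 ≈ 4.94.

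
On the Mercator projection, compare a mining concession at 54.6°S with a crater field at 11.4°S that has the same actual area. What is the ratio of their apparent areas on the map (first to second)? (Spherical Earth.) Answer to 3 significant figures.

2.86

Mercator areal scale is sec²φ.
At 54.6°: sec²(54.6°) = 1/0.5793² = 2.980.
At 11.4°: sec²(11.4°) = 1/0.9803² = 1.041.
Ratio = 2.980/1.041 = cos²(11.4°)/cos²(54.6°) ≈ 2.86.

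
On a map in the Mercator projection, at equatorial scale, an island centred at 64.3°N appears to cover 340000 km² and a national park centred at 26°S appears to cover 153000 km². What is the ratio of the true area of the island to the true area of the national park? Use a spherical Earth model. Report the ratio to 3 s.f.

0.517

On Mercator the areal scale is sec²φ, so true area = apparent × cos²φ.
True area of island: 340000 × cos²(64.3°) = 340000 × 0.1881 = 63940 km².
True area of national park: 153000 × cos²(26°) = 153000 × 0.8078 = 123600 km².
Ratio = 63940 / 123600 ≈ 0.517.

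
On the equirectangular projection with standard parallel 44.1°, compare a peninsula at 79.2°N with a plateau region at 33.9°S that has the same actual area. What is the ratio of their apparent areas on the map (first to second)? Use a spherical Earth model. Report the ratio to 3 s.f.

The equidistant cylindrical projection with φ₀ = 44.1° has h = 1 (meridians true) and k = cos φ₀ / cos φ along parallels.
Areal scale at 79.2°: h·k = 1.000 × 3.832 = 3.832.
Areal scale at 33.9°: h·k = 1.000 × 0.8652 = 0.8652.
Ratio = 3.832/0.8652 ≈ 4.43.

4.43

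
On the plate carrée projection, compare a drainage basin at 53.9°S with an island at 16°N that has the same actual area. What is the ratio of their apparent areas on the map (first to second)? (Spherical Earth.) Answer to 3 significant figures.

Plate carrée maps x = Rλ, y = Rφ. The meridian scale is h = 1 and the parallel scale is k = 1/cos φ = sec φ.
Areal scale at 53.9°: h·k = 1.000 × 1.697 = 1.697.
Areal scale at 16°: h·k = 1.000 × 1.040 = 1.040.
Ratio = 1.697/1.040 ≈ 1.63.

1.63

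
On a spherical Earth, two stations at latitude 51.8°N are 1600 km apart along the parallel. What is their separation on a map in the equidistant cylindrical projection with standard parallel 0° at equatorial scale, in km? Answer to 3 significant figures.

For the equirectangular projection with φ₀ = 0 (plate carrée), h = 1 along meridians and k = sec φ along parallels.
Along the parallel, k = sec 51.8° = 1/0.6184 = 1.617.
Map distance = 1600 × 1.617 ≈ 2590 km.

2590 km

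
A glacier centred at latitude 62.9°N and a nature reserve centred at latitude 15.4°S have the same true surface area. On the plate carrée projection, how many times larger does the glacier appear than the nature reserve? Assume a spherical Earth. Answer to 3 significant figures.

2.12

For the equirectangular projection with φ₀ = 0 (plate carrée), h = 1 along meridians and k = sec φ along parallels.
Areal scale at 62.9°: h·k = 1.000 × 2.195 = 2.195.
Areal scale at 15.4°: h·k = 1.000 × 1.037 = 1.037.
Ratio = 2.195/1.037 ≈ 2.12.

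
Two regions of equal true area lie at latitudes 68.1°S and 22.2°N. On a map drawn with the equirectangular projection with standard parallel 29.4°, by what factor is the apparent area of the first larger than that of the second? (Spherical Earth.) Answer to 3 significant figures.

2.48

In the equirectangular projection with standard parallel φ₀ = 29.4° (x = Rλ cos φ₀, y = Rφ), meridians are true-scale (h = 1) and the parallel scale is k = cos φ₀ / cos φ.
Areal scale at 68.1°: h·k = 1.000 × 2.336 = 2.336.
Areal scale at 22.2°: h·k = 1.000 × 0.9410 = 0.9410.
Ratio = 2.336/0.9410 ≈ 2.48.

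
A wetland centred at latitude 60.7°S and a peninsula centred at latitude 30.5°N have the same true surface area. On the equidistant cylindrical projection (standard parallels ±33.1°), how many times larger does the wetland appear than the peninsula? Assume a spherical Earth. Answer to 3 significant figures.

In the equirectangular projection with standard parallel φ₀ = 33.1° (x = Rλ cos φ₀, y = Rφ), meridians are true-scale (h = 1) and the parallel scale is k = cos φ₀ / cos φ.
Areal scale at 60.7°: h·k = 1.000 × 1.712 = 1.712.
Areal scale at 30.5°: h·k = 1.000 × 0.9722 = 0.9722.
Ratio = 1.712/0.9722 ≈ 1.76.

1.76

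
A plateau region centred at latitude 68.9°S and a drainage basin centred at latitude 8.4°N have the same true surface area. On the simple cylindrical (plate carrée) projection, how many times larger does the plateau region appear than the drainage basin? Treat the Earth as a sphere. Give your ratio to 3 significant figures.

2.75

In the plate carrée (x = Rλ, y = Rφ), meridians are true-scale (h = 1) and parallels are stretched by k = sec φ.
Areal scale at 68.9°: h·k = 1.000 × 2.778 = 2.778.
Areal scale at 8.4°: h·k = 1.000 × 1.011 = 1.011.
Ratio = 2.778/1.011 ≈ 2.75.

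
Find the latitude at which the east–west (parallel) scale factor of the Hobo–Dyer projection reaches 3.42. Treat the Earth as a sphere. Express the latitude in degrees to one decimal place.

Hobo–Dyer is a cylindrical equal-area projection with standard parallels at ±37.5°. For cylindrical equal-area with standard parallel φ₀, h = cos φ / cos φ₀ and k = cos φ₀ / cos φ, so h·k = 1.
k = cos φ₀ / cos φ = 3.42  ⇒  cos φ = cos 37.5° / 3.42 = 0.2320.
φ = arccos(0.2320) ≈ 76.6°.

76.6°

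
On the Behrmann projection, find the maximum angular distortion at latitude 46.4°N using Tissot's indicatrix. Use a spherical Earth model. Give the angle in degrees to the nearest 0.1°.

25.9°

The Behrmann projection is cylindrical equal-area with φ₀ = 30°. Cylindrical equal-area (φ₀ = 30°): h = cos φ / cos 30° along meridians, k = cos 30° / cos φ along parallels; h·k = 1.
At 46.4°: h = 0.7963, k = 1.256; principal scales a = 1.256, b = 0.7963.
sin(ω/2) = (a − b)/(a + b) = 0.4595/2.052 = 0.2239, so ω = 2 arcsin(0.2239) ≈ 25.9°.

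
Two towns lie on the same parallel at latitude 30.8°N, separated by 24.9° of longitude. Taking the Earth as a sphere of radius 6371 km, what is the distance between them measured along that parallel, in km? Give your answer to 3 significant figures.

2380 km

Arc length along a parallel = R cos φ · Δλ (with Δλ in radians).
= 6371 × cos 30.8° × (24.9° × π/180) = 6371 × 0.8590 × 0.4346 ≈ 2380 km.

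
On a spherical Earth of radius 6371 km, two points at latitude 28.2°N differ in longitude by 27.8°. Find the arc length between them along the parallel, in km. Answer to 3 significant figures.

2720 km

Arc length along a parallel = R cos φ · Δλ (with Δλ in radians).
= 6371 × cos 28.2° × (27.8° × π/180) = 6371 × 0.8813 × 0.4852 ≈ 2720 km.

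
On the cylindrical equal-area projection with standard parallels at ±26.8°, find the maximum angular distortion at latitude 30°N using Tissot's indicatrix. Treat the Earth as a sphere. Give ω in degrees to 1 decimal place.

Cylindrical equal-area (φ₀ = 26.8°): h = cos φ / cos 26.8° along meridians, k = cos 26.8° / cos φ along parallels; h·k = 1.
At 30°: h = 0.9702, k = 1.031; principal scales a = 1.031, b = 0.9702.
sin(ω/2) = (a − b)/(a + b) = 0.06043/2.001 = 0.03020, so ω = 2 arcsin(0.03020) ≈ 3.5°.

3.5°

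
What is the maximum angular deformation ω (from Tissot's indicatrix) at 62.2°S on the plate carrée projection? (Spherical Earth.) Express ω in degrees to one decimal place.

42.7°

For the equirectangular projection with φ₀ = 0 (plate carrée), h = 1 along meridians and k = sec φ along parallels.
At 62.2°: h = 1.000, k = 2.144; principal scales a = 2.144, b = 1.000.
sin(ω/2) = (a − b)/(a + b) = 1.144/3.144 = 0.3639, so ω = 2 arcsin(0.3639) ≈ 42.7°.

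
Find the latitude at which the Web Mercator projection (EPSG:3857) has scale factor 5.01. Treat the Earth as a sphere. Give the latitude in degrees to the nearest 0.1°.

78.5°

Mercator scale is k = sec φ = 1/cos φ.
1/cos φ = 5.01  ⇒  cos φ = 0.1996  ⇒  φ = arccos(0.1996) ≈ 78.5°.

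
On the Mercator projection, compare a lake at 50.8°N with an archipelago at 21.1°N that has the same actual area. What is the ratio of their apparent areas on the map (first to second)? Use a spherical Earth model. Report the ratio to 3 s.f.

Mercator areal scale is sec²φ.
At 50.8°: sec²(50.8°) = 1/0.6320² = 2.503.
At 21.1°: sec²(21.1°) = 1/0.9330² = 1.149.
Ratio = 2.503/1.149 = cos²(21.1°)/cos²(50.8°) ≈ 2.18.

2.18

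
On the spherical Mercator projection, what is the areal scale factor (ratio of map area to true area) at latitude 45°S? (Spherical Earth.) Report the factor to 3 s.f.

2.00

For Mercator, h = k = sec φ (a conformal cylindrical projection has a single point scale, 1/cos φ).
Areal scale = k² = sec²φ = 1/cos²(45°) = 1/0.7071² = 2.000.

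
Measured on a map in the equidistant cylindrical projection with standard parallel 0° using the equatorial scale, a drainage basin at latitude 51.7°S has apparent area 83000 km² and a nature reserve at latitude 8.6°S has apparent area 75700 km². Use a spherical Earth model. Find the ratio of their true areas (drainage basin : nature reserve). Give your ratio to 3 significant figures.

Plate carrée has h = 1 and k = sec φ, giving areal scale sec φ; true area = (apparent area) · cos φ.
True area of drainage basin: 83000 × cos(51.7°) = 83000 × 0.6198 = 51440 km².
True area of nature reserve: 75700 × cos(8.6°) = 75700 × 0.9888 = 74850 km².
Ratio = 51440 / 74850 ≈ 0.687.

0.687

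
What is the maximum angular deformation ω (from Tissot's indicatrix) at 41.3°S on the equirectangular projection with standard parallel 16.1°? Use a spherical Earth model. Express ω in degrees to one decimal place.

14.1°

The equidistant cylindrical projection with φ₀ = 16.1° has h = 1 (meridians true) and k = cos φ₀ / cos φ along parallels.
At 41.3°: h = 1.000, k = 1.279; principal scales a = 1.279, b = 1.000.
sin(ω/2) = (a − b)/(a + b) = 0.2789/2.279 = 0.1224, so ω = 2 arcsin(0.1224) ≈ 14.1°.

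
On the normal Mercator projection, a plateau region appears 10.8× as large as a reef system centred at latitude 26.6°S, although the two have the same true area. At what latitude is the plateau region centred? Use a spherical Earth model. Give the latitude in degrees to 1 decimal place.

Mercator areal scale is sec²φ, so apparent-area ratio = sec²φ₁ / sec²φ₂ = cos²φ₂ / cos²φ₁.
cos²φ₂ / cos²φ₁ = 10.8  ⇒  cos φ₁ = cos 26.6° / √10.8 = 0.8942/3.286 = 0.2721.
φ₁ = arccos(0.2721) ≈ 74.2°.

74.2°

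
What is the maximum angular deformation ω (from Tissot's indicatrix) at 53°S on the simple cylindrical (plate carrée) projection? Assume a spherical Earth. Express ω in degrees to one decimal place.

In the plate carrée (x = Rλ, y = Rφ), meridians are true-scale (h = 1) and parallels are stretched by k = sec φ.
At 53°: h = 1.000, k = 1.662; principal scales a = 1.662, b = 1.000.
sin(ω/2) = (a − b)/(a + b) = 0.6616/2.662 = 0.2486, so ω = 2 arcsin(0.2486) ≈ 28.8°.

28.8°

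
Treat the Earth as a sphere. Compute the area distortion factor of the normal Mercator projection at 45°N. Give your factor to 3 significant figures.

For Mercator, h = k = sec φ (a conformal cylindrical projection has a single point scale, 1/cos φ).
Areal scale = k² = sec²φ = 1/cos²(45°) = 1/0.7071² = 2.000.

2.00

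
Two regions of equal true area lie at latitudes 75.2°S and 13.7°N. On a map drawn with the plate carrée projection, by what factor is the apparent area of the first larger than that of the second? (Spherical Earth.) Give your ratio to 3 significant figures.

For the equirectangular projection with φ₀ = 0 (plate carrée), h = 1 along meridians and k = sec φ along parallels.
Areal scale at 75.2°: h·k = 1.000 × 3.915 = 3.915.
Areal scale at 13.7°: h·k = 1.000 × 1.029 = 1.029.
Ratio = 3.915/1.029 ≈ 3.80.

3.80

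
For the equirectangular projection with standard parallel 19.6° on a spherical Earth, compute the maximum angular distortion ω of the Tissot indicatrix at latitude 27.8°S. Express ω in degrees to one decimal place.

In the equirectangular projection with standard parallel φ₀ = 19.6° (x = Rλ cos φ₀, y = Rφ), meridians are true-scale (h = 1) and the parallel scale is k = cos φ₀ / cos φ.
At 27.8°: h = 1.000, k = 1.065; principal scales a = 1.065, b = 1.000.
sin(ω/2) = (a − b)/(a + b) = 0.06498/2.065 = 0.03147, so ω = 2 arcsin(0.03147) ≈ 3.6°.

3.6°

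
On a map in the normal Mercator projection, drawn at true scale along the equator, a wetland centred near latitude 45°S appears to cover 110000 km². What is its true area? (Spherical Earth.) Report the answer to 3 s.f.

For Mercator, h = k = sec φ (a conformal cylindrical projection has a single point scale, 1/cos φ).
Areal scale = k² = sec²φ = 1/cos²(45°) = 1/0.7071² = 2.000.
True area = apparent / (areal scale) = 110000 / 2.000 ≈ 55000 km².

55000 km²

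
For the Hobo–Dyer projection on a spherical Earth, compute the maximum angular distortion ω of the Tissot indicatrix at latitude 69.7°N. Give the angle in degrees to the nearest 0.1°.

85.5°

The Hobo–Dyer projection is cylindrical equal-area with φ₀ = 37.5°. A cylindrical equal-area projection with standard parallel φ₀ has meridian scale h = cos φ / cos φ₀ and parallel scale k = cos φ₀ / cos φ (so areas are preserved, h·k = 1).
At 69.7°: h = 0.4373, k = 2.287; principal scales a = 2.287, b = 0.4373.
sin(ω/2) = (a − b)/(a + b) = 1.849/2.724 = 0.6789, so ω = 2 arcsin(0.6789) ≈ 85.5°.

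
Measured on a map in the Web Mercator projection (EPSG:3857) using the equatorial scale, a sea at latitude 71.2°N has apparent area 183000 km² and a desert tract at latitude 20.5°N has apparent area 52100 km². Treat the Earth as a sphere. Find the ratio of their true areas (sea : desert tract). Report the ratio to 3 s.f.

Mercator's areal exaggeration is sec²φ; hence true area = (apparent area) · cos²φ.
True area of sea: 183000 × cos²(71.2°) = 183000 × 0.1039 = 19010 km².
True area of desert tract: 52100 × cos²(20.5°) = 52100 × 0.8774 = 45710 km².
Ratio = 19010 / 45710 ≈ 0.416.

0.416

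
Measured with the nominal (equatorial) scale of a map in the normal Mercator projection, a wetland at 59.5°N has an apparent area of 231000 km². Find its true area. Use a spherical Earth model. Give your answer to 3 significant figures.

For Mercator, h = k = sec φ (a conformal cylindrical projection has a single point scale, 1/cos φ).
Areal scale = k² = sec²φ = 1/cos²(59.5°) = 1/0.5075² = 3.882.
True area = apparent / (areal scale) = 231000 / 3.882 ≈ 59500 km².

59500 km²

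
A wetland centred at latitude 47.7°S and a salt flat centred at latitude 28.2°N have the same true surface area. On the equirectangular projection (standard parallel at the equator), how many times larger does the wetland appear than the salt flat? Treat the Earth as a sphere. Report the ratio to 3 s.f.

1.31

For the equirectangular projection with φ₀ = 0 (plate carrée), h = 1 along meridians and k = sec φ along parallels.
Areal scale at 47.7°: h·k = 1.000 × 1.486 = 1.486.
Areal scale at 28.2°: h·k = 1.000 × 1.135 = 1.135.
Ratio = 1.486/1.135 ≈ 1.31.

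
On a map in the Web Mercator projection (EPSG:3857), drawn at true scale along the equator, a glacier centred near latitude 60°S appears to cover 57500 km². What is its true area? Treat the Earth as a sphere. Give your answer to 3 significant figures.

Mercator is conformal, so the point scale is isotropic: h = k = sec φ = 1/cos φ.
Areal scale = k² = sec²φ = 1/cos²(60°) = 1/0.5000² = 4.000.
True area = apparent / (areal scale) = 57500 / 4.000 ≈ 14400 km².

14400 km²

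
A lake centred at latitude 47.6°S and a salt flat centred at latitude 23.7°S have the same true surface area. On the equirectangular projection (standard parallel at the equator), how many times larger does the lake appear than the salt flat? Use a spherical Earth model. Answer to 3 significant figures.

In the plate carrée (x = Rλ, y = Rφ), meridians are true-scale (h = 1) and parallels are stretched by k = sec φ.
Areal scale at 47.6°: h·k = 1.000 × 1.483 = 1.483.
Areal scale at 23.7°: h·k = 1.000 × 1.092 = 1.092.
Ratio = 1.483/1.092 ≈ 1.36.

1.36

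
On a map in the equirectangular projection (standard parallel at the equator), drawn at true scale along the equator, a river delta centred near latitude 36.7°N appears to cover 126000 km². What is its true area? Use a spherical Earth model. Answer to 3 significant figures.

101000 km²

Plate carrée maps x = Rλ, y = Rφ. The meridian scale is h = 1 and the parallel scale is k = 1/cos φ = sec φ.
Areal scale = h·k = 1 × sec φ; at 36.7°, h = 1.000, k = 1.247, so h·k = 1.247.
True area = apparent / (areal scale) = 126000 / 1.247 ≈ 101000 km².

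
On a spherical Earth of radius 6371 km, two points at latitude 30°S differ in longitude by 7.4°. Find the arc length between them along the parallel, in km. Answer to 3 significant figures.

Arc length along a parallel = R cos φ · Δλ (with Δλ in radians).
= 6371 × cos 30° × (7.4° × π/180) = 6371 × 0.8660 × 0.1292 ≈ 713 km.

713 km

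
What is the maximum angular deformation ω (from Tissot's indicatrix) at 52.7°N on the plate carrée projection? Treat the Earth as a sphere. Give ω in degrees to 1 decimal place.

28.4°

In the plate carrée (x = Rλ, y = Rφ), meridians are true-scale (h = 1) and parallels are stretched by k = sec φ.
At 52.7°: h = 1.000, k = 1.650; principal scales a = 1.650, b = 1.000.
sin(ω/2) = (a − b)/(a + b) = 0.6502/2.650 = 0.2453, so ω = 2 arcsin(0.2453) ≈ 28.4°.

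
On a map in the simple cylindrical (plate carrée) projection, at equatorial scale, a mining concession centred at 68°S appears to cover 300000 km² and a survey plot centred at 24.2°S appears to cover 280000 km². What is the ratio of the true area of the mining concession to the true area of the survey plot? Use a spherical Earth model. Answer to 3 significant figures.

Plate carrée has h = 1 and k = sec φ, giving areal scale sec φ; true area = (apparent area) · cos φ.
True area of mining concession: 300000 × cos(68°) = 300000 × 0.3746 = 112400 km².
True area of survey plot: 280000 × cos(24.2°) = 280000 × 0.9121 = 255400 km².
Ratio = 112400 / 255400 ≈ 0.440.

0.440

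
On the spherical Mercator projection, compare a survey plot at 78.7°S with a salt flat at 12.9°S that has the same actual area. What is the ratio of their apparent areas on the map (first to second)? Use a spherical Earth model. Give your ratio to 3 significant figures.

24.7

Mercator areal scale is sec²φ.
At 78.7°: sec²(78.7°) = 1/0.1959² = 26.05.
At 12.9°: sec²(12.9°) = 1/0.9748² = 1.052.
Ratio = 26.05/1.052 = cos²(12.9°)/cos²(78.7°) ≈ 24.7.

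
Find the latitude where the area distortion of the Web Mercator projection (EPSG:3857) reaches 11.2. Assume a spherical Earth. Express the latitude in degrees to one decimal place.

Mercator areal scale is sec²φ.
sec²φ = 11.2  ⇒  cos²φ = 0.08929  ⇒  cos φ = 0.2988.
φ = arccos(0.2988) ≈ 72.6°.

72.6°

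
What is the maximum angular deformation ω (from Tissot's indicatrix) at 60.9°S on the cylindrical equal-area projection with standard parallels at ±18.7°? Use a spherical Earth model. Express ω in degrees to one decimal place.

71.3°

For cylindrical equal-area with standard parallel φ₀, h = cos φ / cos φ₀ and k = cos φ₀ / cos φ, so h·k = 1.
At 60.9°: h = 0.5134, k = 1.948; principal scales a = 1.948, b = 0.5134.
sin(ω/2) = (a − b)/(a + b) = 1.434/2.461 = 0.5828, so ω = 2 arcsin(0.5828) ≈ 71.3°.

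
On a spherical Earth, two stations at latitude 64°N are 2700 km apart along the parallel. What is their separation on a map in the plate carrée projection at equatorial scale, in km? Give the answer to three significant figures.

For the equirectangular projection with φ₀ = 0 (plate carrée), h = 1 along meridians and k = sec φ along parallels.
Along the parallel, k = sec 64° = 1/0.4384 = 2.281.
Map distance = 2700 × 2.281 ≈ 6160 km.

6160 km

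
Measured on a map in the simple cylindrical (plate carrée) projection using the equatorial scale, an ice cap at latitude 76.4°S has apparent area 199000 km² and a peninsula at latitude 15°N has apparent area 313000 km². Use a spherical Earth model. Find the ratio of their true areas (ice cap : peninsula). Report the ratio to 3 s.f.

On the plate carrée, areal scale = h·k = 1 × sec φ, so true area = apparent × cos φ.
True area of ice cap: 199000 × cos(76.4°) = 199000 × 0.2351 = 46790 km².
True area of peninsula: 313000 × cos(15°) = 313000 × 0.9659 = 302300 km².
Ratio = 46790 / 302300 ≈ 0.155.

0.155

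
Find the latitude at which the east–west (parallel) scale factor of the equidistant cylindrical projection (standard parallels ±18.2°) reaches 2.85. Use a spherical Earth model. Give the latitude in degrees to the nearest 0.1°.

70.5°

With standard parallel φ₀ = 18.2°, the equirectangular projection gives x = Rλ cos φ₀, y = Rφ, so h = 1 and k = cos 18.2° / cos φ.
k = cos φ₀ / cos φ = 2.85  ⇒  cos φ = cos 18.2° / 2.85 = 0.3333.
φ = arccos(0.3333) ≈ 70.5°.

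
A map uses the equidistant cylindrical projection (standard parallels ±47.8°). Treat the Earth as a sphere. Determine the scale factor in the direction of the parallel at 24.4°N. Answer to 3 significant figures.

0.738

With standard parallel φ₀ = 47.8°, the equirectangular projection gives x = Rλ cos φ₀, y = Rφ, so h = 1 and k = cos 47.8° / cos φ.
k = cos 47.8° / cos 24.4° = 0.6717/0.9107 = 0.7376.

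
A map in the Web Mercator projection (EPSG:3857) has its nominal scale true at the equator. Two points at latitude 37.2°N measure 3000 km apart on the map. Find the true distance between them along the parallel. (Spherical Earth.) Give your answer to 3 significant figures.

Mercator is conformal, so the point scale is isotropic: h = k = sec φ = 1/cos φ.
Along the parallel at 37.2°, map distances are exaggerated by k = sec 37.2° = 1.255.
True distance = 3000 / 1.255 = 3000 × cos 37.2° ≈ 2390 km.

2390 km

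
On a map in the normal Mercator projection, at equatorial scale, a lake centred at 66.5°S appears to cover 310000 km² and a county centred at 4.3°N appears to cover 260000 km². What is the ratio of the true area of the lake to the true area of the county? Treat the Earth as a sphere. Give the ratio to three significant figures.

Mercator's areal exaggeration is sec²φ; hence true area = (apparent area) · cos²φ.
True area of lake: 310000 × cos²(66.5°) = 310000 × 0.1590 = 49290 km².
True area of county: 260000 × cos²(4.3°) = 260000 × 0.9944 = 258500 km².
Ratio = 49290 / 258500 ≈ 0.191.

0.191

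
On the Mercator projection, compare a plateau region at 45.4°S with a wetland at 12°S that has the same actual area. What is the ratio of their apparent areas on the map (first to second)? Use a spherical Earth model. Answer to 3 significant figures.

1.94

Mercator areal scale is sec²φ.
At 45.4°: sec²(45.4°) = 1/0.7022² = 2.028.
At 12°: sec²(12°) = 1/0.9781² = 1.045.
Ratio = 2.028/1.045 = cos²(12°)/cos²(45.4°) ≈ 1.94.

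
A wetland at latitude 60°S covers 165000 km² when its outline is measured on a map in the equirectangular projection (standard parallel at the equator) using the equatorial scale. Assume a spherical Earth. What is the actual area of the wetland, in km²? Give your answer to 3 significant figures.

For the equirectangular projection with φ₀ = 0 (plate carrée), h = 1 along meridians and k = sec φ along parallels.
Areal scale = h·k = 1 × sec φ; at 60°, h = 1.000, k = 2.000, so h·k = 2.000.
True area = apparent / (areal scale) = 165000 / 2.000 ≈ 82500 km².

82500 km²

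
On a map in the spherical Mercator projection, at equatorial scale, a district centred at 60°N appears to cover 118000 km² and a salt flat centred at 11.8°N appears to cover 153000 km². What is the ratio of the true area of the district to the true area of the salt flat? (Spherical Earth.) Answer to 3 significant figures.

Mercator's areal exaggeration is sec²φ; hence true area = (apparent area) · cos²φ.
True area of district: 118000 × cos²(60°) = 118000 × 0.2500 = 29500 km².
True area of salt flat: 153000 × cos²(11.8°) = 153000 × 0.9582 = 146600 km².
Ratio = 29500 / 146600 ≈ 0.201.

0.201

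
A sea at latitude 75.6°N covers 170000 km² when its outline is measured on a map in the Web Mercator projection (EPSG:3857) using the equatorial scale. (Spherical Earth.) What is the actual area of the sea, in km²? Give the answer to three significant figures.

10500 km²

The Mercator projection is conformal; its linear scale factor is the same in every direction and equals sec φ = 1/cos φ.
Areal scale = k² = sec²φ = 1/cos²(75.6°) = 1/0.2487² = 16.17.
True area = apparent / (areal scale) = 170000 / 16.17 ≈ 10500 km².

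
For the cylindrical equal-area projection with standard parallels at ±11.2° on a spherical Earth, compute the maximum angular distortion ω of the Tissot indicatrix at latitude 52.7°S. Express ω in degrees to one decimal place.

53.2°

Cylindrical equal-area (φ₀ = 11.2°): h = cos φ / cos 11.2° along meridians, k = cos 11.2° / cos φ along parallels; h·k = 1.
At 52.7°: h = 0.6178, k = 1.619; principal scales a = 1.619, b = 0.6178.
sin(ω/2) = (a − b)/(a + b) = 1.001/2.237 = 0.4476, so ω = 2 arcsin(0.4476) ≈ 53.2°.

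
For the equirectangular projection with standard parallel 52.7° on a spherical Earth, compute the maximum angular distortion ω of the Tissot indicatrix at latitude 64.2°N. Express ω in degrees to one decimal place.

In the equirectangular projection with standard parallel φ₀ = 52.7° (x = Rλ cos φ₀, y = Rφ), meridians are true-scale (h = 1) and the parallel scale is k = cos φ₀ / cos φ.
At 64.2°: h = 1.000, k = 1.392; principal scales a = 1.392, b = 1.000.
sin(ω/2) = (a − b)/(a + b) = 0.3923/2.392 = 0.1640, so ω = 2 arcsin(0.1640) ≈ 18.9°.

18.9°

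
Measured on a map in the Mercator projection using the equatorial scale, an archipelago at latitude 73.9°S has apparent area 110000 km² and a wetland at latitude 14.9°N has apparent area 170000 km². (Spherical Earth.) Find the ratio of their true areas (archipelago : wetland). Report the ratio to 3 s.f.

On Mercator the areal scale is sec²φ, so true area = apparent × cos²φ.
True area of archipelago: 110000 × cos²(73.9°) = 110000 × 0.07690 = 8459 km².
True area of wetland: 170000 × cos²(14.9°) = 170000 × 0.9339 = 158800 km².
Ratio = 8459 / 158800 ≈ 0.0533.

0.0533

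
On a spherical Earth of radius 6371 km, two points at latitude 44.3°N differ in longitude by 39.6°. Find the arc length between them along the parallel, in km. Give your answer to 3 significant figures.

Arc length along a parallel = R cos φ · Δλ (with Δλ in radians).
= 6371 × cos 44.3° × (39.6° × π/180) = 6371 × 0.7157 × 0.6912 ≈ 3150 km.

3150 km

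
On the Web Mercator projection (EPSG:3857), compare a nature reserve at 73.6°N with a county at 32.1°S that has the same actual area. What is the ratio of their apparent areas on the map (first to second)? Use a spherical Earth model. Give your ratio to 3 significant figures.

9.00

Mercator areal scale is sec²φ.
At 73.6°: sec²(73.6°) = 1/0.2823² = 12.54.
At 32.1°: sec²(32.1°) = 1/0.8471² = 1.394.
Ratio = 12.54/1.394 = cos²(32.1°)/cos²(73.6°) ≈ 9.00.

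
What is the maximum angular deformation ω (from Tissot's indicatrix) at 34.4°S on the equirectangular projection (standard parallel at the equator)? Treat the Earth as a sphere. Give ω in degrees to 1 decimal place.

For the equirectangular projection with φ₀ = 0 (plate carrée), h = 1 along meridians and k = sec φ along parallels.
At 34.4°: h = 1.000, k = 1.212; principal scales a = 1.212, b = 1.000.
sin(ω/2) = (a − b)/(a + b) = 0.2120/2.212 = 0.09582, so ω = 2 arcsin(0.09582) ≈ 11.0°.

11.0°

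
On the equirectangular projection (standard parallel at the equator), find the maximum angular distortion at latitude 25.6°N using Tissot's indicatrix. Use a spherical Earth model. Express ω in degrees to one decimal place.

For the equirectangular projection with φ₀ = 0 (plate carrée), h = 1 along meridians and k = sec φ along parallels.
At 25.6°: h = 1.000, k = 1.109; principal scales a = 1.109, b = 1.000.
sin(ω/2) = (a − b)/(a + b) = 0.1089/2.109 = 0.05162, so ω = 2 arcsin(0.05162) ≈ 5.9°.

5.9°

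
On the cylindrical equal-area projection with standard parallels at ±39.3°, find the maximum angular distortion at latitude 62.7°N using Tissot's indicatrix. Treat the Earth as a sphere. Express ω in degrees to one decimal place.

For cylindrical equal-area with standard parallel φ₀, h = cos φ / cos φ₀ and k = cos φ₀ / cos φ, so h·k = 1.
At 62.7°: h = 0.5927, k = 1.687; principal scales a = 1.687, b = 0.5927.
sin(ω/2) = (a − b)/(a + b) = 1.095/2.280 = 0.4801, so ω = 2 arcsin(0.4801) ≈ 57.4°.

57.4°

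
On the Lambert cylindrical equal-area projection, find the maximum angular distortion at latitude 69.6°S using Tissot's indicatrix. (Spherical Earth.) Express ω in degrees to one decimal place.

The Lambert cylindrical equal-area projection is the cylindrical equal-area projection with its standard parallel at the equator (φ₀ = 0). A cylindrical equal-area projection with standard parallel φ₀ has meridian scale h = cos φ / cos φ₀ and parallel scale k = cos φ₀ / cos φ (so areas are preserved, h·k = 1).
At 69.6°: h = 0.3486, k = 2.869; principal scales a = 2.869, b = 0.3486.
sin(ω/2) = (a − b)/(a + b) = 2.520/3.217 = 0.7833, so ω = 2 arcsin(0.7833) ≈ 103.1°.

103.1°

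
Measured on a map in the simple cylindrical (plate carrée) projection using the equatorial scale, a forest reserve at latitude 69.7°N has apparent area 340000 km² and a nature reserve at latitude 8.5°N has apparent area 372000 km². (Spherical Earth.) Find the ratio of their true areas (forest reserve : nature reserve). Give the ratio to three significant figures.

On the plate carrée, areal scale = h·k = 1 × sec φ, so true area = apparent × cos φ.
True area of forest reserve: 340000 × cos(69.7°) = 340000 × 0.3469 = 118000 km².
True area of nature reserve: 372000 × cos(8.5°) = 372000 × 0.9890 = 367900 km².
Ratio = 118000 / 367900 ≈ 0.321.

0.321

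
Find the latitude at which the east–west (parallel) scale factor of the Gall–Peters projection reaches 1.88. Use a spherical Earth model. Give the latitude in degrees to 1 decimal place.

67.9°

Gall–Peters is a cylindrical equal-area projection with standard parallels at ±45°. For cylindrical equal-area with standard parallel φ₀, h = cos φ / cos φ₀ and k = cos φ₀ / cos φ, so h·k = 1.
k = cos φ₀ / cos φ = 1.88  ⇒  cos φ = cos 45° / 1.88 = 0.3761.
φ = arccos(0.3761) ≈ 67.9°.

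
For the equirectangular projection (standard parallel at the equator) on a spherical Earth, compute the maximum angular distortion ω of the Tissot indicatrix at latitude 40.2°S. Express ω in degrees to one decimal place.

15.4°

In the plate carrée (x = Rλ, y = Rφ), meridians are true-scale (h = 1) and parallels are stretched by k = sec φ.
At 40.2°: h = 1.000, k = 1.309; principal scales a = 1.309, b = 1.000.
sin(ω/2) = (a − b)/(a + b) = 0.3093/2.309 = 0.1339, so ω = 2 arcsin(0.1339) ≈ 15.4°.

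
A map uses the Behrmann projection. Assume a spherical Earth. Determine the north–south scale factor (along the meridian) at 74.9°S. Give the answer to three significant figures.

0.301

Behrmann is a cylindrical equal-area projection with standard parallels at ±30°. For cylindrical equal-area with standard parallel φ₀, h = cos φ / cos φ₀ and k = cos φ₀ / cos φ, so h·k = 1.
h = cos 74.9° / cos 30° = 0.2605/0.8660 = 0.3008.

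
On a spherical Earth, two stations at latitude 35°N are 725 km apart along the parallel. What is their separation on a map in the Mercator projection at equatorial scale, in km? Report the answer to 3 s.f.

For Mercator, h = k = sec φ (a conformal cylindrical projection has a single point scale, 1/cos φ).
Along the parallel, k = sec 35° = 1/0.8192 = 1.221.
Map distance = 725 × 1.221 ≈ 885 km.

885 km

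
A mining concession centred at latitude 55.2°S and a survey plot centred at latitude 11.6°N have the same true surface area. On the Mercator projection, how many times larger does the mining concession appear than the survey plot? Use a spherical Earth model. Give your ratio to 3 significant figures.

Mercator areal scale is sec²φ.
At 55.2°: sec²(55.2°) = 1/0.5707² = 3.070.
At 11.6°: sec²(11.6°) = 1/0.9796² = 1.042.
Ratio = 3.070/1.042 = cos²(11.6°)/cos²(55.2°) ≈ 2.95.

2.95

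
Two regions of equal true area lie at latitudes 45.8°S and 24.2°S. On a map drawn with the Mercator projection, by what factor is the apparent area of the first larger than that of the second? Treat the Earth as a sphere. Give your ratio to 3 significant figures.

Mercator areal scale is sec²φ.
At 45.8°: sec²(45.8°) = 1/0.6972² = 2.057.
At 24.2°: sec²(24.2°) = 1/0.9121² = 1.202.
Ratio = 2.057/1.202 = cos²(24.2°)/cos²(45.8°) ≈ 1.71.

1.71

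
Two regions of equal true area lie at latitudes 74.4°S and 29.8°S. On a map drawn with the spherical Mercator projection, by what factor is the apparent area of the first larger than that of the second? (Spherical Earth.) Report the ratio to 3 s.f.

10.4

Mercator is conformal with k = sec φ, so areal scale = k² = sec²φ.
At 74.4°: sec²(74.4°) = 1/0.2689² = 13.83.
At 29.8°: sec²(29.8°) = 1/0.8678² = 1.328.
Ratio = 13.83/1.328 = cos²(29.8°)/cos²(74.4°) ≈ 10.4.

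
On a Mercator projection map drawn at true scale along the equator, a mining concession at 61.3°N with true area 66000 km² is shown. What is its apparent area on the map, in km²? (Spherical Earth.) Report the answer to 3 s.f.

The Mercator projection is conformal; its linear scale factor is the same in every direction and equals sec φ = 1/cos φ.
Areal scale = k² = sec²φ = 1/cos²(61.3°) = 1/0.4802² = 4.336.
Apparent area = 66000 × 4.336 ≈ 286000 km².

286000 km²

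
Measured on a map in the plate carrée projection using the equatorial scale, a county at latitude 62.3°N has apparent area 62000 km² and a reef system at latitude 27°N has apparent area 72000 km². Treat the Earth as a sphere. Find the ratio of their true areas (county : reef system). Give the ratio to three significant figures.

0.449

On the plate carrée, areal scale = h·k = 1 × sec φ, so true area = apparent × cos φ.
True area of county: 62000 × cos(62.3°) = 62000 × 0.4648 = 28820 km².
True area of reef system: 72000 × cos(27°) = 72000 × 0.8910 = 64150 km².
Ratio = 28820 / 64150 ≈ 0.449.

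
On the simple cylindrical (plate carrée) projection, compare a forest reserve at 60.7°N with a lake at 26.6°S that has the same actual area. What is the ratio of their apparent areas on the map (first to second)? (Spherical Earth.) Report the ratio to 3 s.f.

1.83

In the plate carrée (x = Rλ, y = Rφ), meridians are true-scale (h = 1) and parallels are stretched by k = sec φ.
Areal scale at 60.7°: h·k = 1.000 × 2.043 = 2.043.
Areal scale at 26.6°: h·k = 1.000 × 1.118 = 1.118.
Ratio = 2.043/1.118 ≈ 1.83.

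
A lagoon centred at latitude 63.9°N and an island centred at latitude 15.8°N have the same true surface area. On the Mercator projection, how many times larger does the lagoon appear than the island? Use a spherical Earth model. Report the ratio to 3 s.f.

Mercator areal scale is sec²φ.
At 63.9°: sec²(63.9°) = 1/0.4399² = 5.167.
At 15.8°: sec²(15.8°) = 1/0.9622² = 1.080.
Ratio = 5.167/1.080 = cos²(15.8°)/cos²(63.9°) ≈ 4.78.

4.78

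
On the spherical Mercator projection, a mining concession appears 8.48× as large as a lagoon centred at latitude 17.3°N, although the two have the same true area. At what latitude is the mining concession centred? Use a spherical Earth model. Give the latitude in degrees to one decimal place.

Mercator areal scale is sec²φ, so apparent-area ratio = sec²φ₁ / sec²φ₂ = cos²φ₂ / cos²φ₁.
cos²φ₂ / cos²φ₁ = 8.48  ⇒  cos φ₁ = cos 17.3° / √8.48 = 0.9548/2.912 = 0.3279.
φ₁ = arccos(0.3279) ≈ 70.9°.

70.9°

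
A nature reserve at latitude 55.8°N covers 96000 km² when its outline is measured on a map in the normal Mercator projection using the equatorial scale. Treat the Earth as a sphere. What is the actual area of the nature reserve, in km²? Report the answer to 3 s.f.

The Mercator projection is conformal; its linear scale factor is the same in every direction and equals sec φ = 1/cos φ.
Areal scale = k² = sec²φ = 1/cos²(55.8°) = 1/0.5621² = 3.165.
True area = apparent / (areal scale) = 96000 / 3.165 ≈ 30300 km².

30300 km²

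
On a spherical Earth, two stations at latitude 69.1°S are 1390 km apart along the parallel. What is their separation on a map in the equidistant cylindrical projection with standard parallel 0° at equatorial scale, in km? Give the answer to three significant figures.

3900 km

In the plate carrée (x = Rλ, y = Rφ), meridians are true-scale (h = 1) and parallels are stretched by k = sec φ.
Along the parallel, k = sec 69.1° = 1/0.3567 = 2.803.
Map distance = 1390 × 2.803 ≈ 3900 km.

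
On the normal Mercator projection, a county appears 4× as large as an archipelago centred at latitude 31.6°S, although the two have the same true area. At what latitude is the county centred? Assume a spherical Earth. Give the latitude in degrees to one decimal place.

For equal true areas on Mercator, apparent areas scale as sec²φ, so the ratio is cos²φ₂ / cos²φ₁.
cos²φ₂ / cos²φ₁ = 4  ⇒  cos φ₁ = cos 31.6° / √4 = 0.8517/2.000 = 0.4259.
φ₁ = arccos(0.4259) ≈ 64.8°.

64.8°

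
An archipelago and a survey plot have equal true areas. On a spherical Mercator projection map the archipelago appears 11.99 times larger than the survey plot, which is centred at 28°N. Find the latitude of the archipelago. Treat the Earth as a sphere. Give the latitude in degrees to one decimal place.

75.2°

For equal true areas on Mercator, apparent areas scale as sec²φ, so the ratio is cos²φ₂ / cos²φ₁.
cos²φ₂ / cos²φ₁ = 11.99  ⇒  cos φ₁ = cos 28° / √11.99 = 0.8829/3.463 = 0.2550.
φ₁ = arccos(0.2550) ≈ 75.2°.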